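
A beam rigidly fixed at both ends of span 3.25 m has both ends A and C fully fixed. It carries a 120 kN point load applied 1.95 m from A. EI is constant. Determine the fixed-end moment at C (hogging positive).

M_C = 56.16 kN·m

Release both end moments; the primary structure is a simply-supported span AC with redundants M_A and M_C.
On the primary (simply-supported) span, the end slopes from the loading are:
  at A: point load 120 at a = 1.95: Pab(L + b)/(6LEI) = 70.98/EI
  at C: point load 120 at a = 1.95: Pab(L + a)/(6LEI) = 81.12/EI
  θ_A0 = 70.98/EI,  θ_C0 = 81.12/EI
Flexibility coefficients: a unit moment at one end gives L/(3EI) there and L/(6EI) at the far end, so f₁₁ = f₂₂ = 1.083/EI and f₁₂ = f₂₁ = 0.5417/EI.
Compatibility — zero rotation at each built-in end:
  1.083 M_A + 0.5417 M_C = 70.98
  0.5417 M_A + 1.083 M_C = 81.12
Solving the pair gives M_A = 37.44 kN·m and M_C = 56.16 kN·m (hogging).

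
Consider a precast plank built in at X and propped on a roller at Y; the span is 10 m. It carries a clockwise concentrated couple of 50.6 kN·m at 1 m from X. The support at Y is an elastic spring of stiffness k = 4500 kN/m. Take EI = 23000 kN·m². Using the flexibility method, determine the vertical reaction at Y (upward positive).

Take the reaction at Y as the redundant and release it; the primary structure is a cantilever fixed at X.
Primary-structure tip deflection at Y by superposition:
  clockwise couple 50.6 at a = 1: M₀a(2L − a)/(2EI) = 480.7/EI
Flexibility coefficient — unit upward force at Y: δ_{YY} = L³/(3EI) = 333.3/EI.
With EI = 23000 kN·m²: δ_0 = 0.0209 m and δ_{YY} = 0.014493 m/kN.
Compatibility — the spring shortens by R_Y/k under the reaction it provides: δ_0 − R_Y·δ_{YY} = R_Y/k. With 1/k = 0.000222 m/kN, R_Y = δ_0 / (δ_{YY} + 1/k) = 0.0209 / (0.014493 + 0.000222) = 1.42 kN.

R_Y = 1.42 kN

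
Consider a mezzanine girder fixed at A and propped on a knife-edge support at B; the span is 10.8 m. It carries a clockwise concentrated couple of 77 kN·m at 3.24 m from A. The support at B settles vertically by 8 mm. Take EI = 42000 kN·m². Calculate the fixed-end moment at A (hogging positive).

M_A = 26.74 kN·m

Take the reaction at B as the redundant and release it; the primary structure is a cantilever fixed at A.
Free-end deflection of the primary structure under the applied loading (downward +):
  clockwise couple 77 at a = 3.24: M₀a(2L − a)/(2EI) = 2290/EI
Flexibility coefficient — unit upward force at B: δ_{BB} = L³/(3EI) = 419.9/EI.
With EI = 42000 kN·m²: δ_0 = 0.054529 m and δ_{BB} = 0.009998 m/kN.
Compatibility — the beam at B must follow the support down by 0.008 m: δ_0 − R_B·δ_{BB} = 0.008, so R_B = (0.054529 − 0.008)/0.009998 = 4.654 kN.
Moment equilibrium about A: M_A = Σ(load moments about A) − R_B·L = 77 − 4.654×10.8 = 26.74 kN·m.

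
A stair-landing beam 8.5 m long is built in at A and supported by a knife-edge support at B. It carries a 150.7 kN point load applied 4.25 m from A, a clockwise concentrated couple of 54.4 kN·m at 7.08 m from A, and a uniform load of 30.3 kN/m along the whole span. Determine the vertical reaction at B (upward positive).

Take the reaction at B as the redundant and release it; the primary structure is a cantilever fixed at A.
Primary-structure tip deflection at B by superposition:
  point load 150.7 at a = 4.25: Pa²(3L − a)/(6EI) = 9640/EI
  clockwise couple 54.4 at a = 7.08: M₀a(2L − a)/(2EI) = 1910/EI
  UDL 30.3: wL⁴/(8EI) = 19771/EI
  δ_0 = 31322/EI
Tip deflection under a unit load at B: L³/(3EI) = 204.7/EI.
The prop prevents deflection at B: R_B = δ_0/δ_{BB} = 31322/204.7 = 153 kN.

R_B = 153 kN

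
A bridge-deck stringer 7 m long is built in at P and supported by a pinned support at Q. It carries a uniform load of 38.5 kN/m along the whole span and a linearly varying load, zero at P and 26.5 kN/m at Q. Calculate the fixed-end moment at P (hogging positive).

M_P = 311.6 kN·m

Choose R_Q as the redundant. The primary structure is the cantilever fixed at P.
Downward deflection at the released point Q due to the loads:
  UDL 38.5: wL⁴/(8EI) = 11555/EI
  triangular load, peak 26.5 at the free end: 11w₀L⁴/(120EI) = 5832/EI
  δ_0 = 17387/EI
Tip deflection under a unit load at Q: L³/(3EI) = 114.3/EI.
The prop prevents deflection at Q: R_Q = δ_0/δ_{QQ} = 17387/114.3 = 152.1 kN.
Moment equilibrium about P: M_P = Σ(load moments about P) − R_Q·L = 1376 − 152.1×7 = 311.6 kN·m.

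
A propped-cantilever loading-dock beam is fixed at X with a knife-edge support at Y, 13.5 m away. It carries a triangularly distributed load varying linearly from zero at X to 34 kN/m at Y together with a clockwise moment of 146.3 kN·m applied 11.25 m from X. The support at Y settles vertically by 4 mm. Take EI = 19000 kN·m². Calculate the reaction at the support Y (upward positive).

R_Y = 141.9 kN

Release the roller at Y. Primary structure: cantilever fixed at X.
Free-end deflection of the primary structure under the applied loading (downward +):
  triangular load, peak 34 at the free end: 11w₀L⁴/(120EI) = 103520/EI
  clockwise couple 146.3 at a = 11.25: M₀a(2L − a)/(2EI) = 12961/EI
  δ_0 = 116482/EI
Flexibility coefficient — unit upward force at Y: δ_{YY} = L³/(3EI) = 820.1/EI.
With EI = 19000 kN·m²: δ_0 = 6.1306 m and δ_{YY} = 0.043164 m/kN.
Compatibility — the beam at Y must follow the support down by 0.004 m: δ_0 − R_Y·δ_{YY} = 0.004, so R_Y = (6.1306 − 0.004)/0.043164 = 141.9 kN.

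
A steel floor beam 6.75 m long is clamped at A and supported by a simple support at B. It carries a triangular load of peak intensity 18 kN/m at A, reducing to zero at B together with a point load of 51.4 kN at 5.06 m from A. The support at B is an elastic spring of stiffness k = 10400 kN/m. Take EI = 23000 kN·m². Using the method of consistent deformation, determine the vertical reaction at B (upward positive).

R_B = 43.71 kN

Release the roller at B. Primary structure: cantilever fixed at A.
Primary-structure tip deflection at B by superposition:
  triangular load, peak 18 at the fixed end: w₀L⁴/(30EI) = 1246/EI
  point load 51.4 at a = 5.06: Pa²(3L − a)/(6EI) = 3332/EI
  δ_0 = 4577/EI
Flexibility coefficient — unit upward force at B: δ_{BB} = L³/(3EI) = 102.5/EI.
With EI = 23000 kN·m²: δ_0 = 0.19901 m and δ_{BB} = 0.004457 m/kN.
Compatibility — the spring shortens by R_B/k under the reaction it provides: δ_0 − R_B·δ_{BB} = R_B/k. With 1/k = 0.000096 m/kN, R_B = δ_0 / (δ_{BB} + 1/k) = 0.19901 / (0.004457 + 0.000096) = 43.71 kN.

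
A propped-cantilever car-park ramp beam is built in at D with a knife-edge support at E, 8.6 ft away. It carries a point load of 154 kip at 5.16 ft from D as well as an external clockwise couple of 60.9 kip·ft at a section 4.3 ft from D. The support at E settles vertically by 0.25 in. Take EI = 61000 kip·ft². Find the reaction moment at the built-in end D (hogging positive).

M_D = 266.4 kip·ft

Take the reaction at E as the redundant and release it; the primary structure is a cantilever fixed at D.
Downward deflection at the released point E due to the loads:
  point load 154 at a = 5.16: Pa²(3L − a)/(6EI) = 14105/EI
  clockwise couple 60.9 at a = 4.3: M₀a(2L − a)/(2EI) = 1689/EI
  δ_0 = 15794/EI
Flexibility coefficient — unit upward force at E: δ_{EE} = L³/(3EI) = 212/EI.
With EI = 61000 kip·ft²: δ_0 = 0.25892 ft and δ_{EE} = 0.003476 ft/kip.
Compatibility — the beam at E must follow the support down by 0.02083 ft: δ_0 − R_E·δ_{EE} = 0.02083, so R_E = (0.25892 − 0.02083)/0.003476 = 68.5 kip.
Moment equilibrium about D: M_D = Σ(load moments about D) − R_E·L = 855.5 − 68.5×8.6 = 266.4 kip·ft.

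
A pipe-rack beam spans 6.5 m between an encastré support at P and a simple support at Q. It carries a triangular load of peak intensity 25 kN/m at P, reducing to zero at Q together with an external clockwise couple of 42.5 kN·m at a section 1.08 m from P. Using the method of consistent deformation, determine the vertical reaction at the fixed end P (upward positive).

R_P = 62.01 kN

Release the roller at Q. Primary structure: cantilever fixed at P.
Deflection at Q on the released cantilever, summing each load's contribution:
  triangular load, peak 25 at the fixed end: w₀L⁴/(30EI) = 1488/EI
  clockwise couple 42.5 at a = 1.08: M₀a(2L − a)/(2EI) = 273.6/EI
  δ_0 = 1761/EI
Tip deflection under a unit load at Q: L³/(3EI) = 91.54/EI.
The prop prevents deflection at Q: R_Q = δ_0/δ_{QQ} = 1761/91.54 = 19.24 kN.
Vertical equilibrium: R_P = ΣP − R_Q = 81.25 − 19.24 = 62.01 kN.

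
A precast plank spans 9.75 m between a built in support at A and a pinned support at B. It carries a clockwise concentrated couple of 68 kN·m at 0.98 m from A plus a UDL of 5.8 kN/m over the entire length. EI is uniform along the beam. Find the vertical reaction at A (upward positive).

R_A = 33.35 kN

Release the roller at B. Primary structure: cantilever fixed at A.
Downward deflection at the released point B due to the loads:
  clockwise couple 68 at a = 0.98: M₀a(2L − a)/(2EI) = 617.1/EI
  UDL 5.8: wL⁴/(8EI) = 6552/EI
  δ_0 = 7169/EI
Flexibility coefficient — unit upward force at B: δ_{BB} = L³/(3EI) = 309/EI.
Compatibility at B: δ_0 − R_B·δ_{BB} = 0, so R_B = 7169/309 = 23.2 kN.
Vertical equilibrium: R_A = ΣP − R_B = 56.55 − 23.2 = 33.35 kN.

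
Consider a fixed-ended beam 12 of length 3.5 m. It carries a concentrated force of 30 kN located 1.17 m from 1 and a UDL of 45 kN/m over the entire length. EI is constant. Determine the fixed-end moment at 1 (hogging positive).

Take the two fixed-end moments M_1, M_2 as redundants; the released structure is the simple span 12.
End rotations of the released simple span under the applied load (×1/EI):
  at 1: point load 30 at a = 1.17: Pab(L + b)/(6LEI) = 22.7/EI
  at 2: point load 30 at a = 1.17: Pab(L + a)/(6LEI) = 18.19/EI
  at 1: UDL 45: wL³/(24EI) = 80.39/EI
  at 2: UDL 45: wL³/(24EI) = 80.39/EI
  θ_10 = 103.1/EI,  θ_20 = 98.58/EI
Flexibility coefficients: a unit moment at one end gives L/(3EI) there and L/(6EI) at the far end, so f₁₁ = f₂₂ = 1.167/EI and f₁₂ = f₂₁ = 0.5833/EI.
Compatibility — zero rotation at each built-in end:
  1.167 M_1 + 0.5833 M_2 = 103.1
  0.5833 M_1 + 1.167 M_2 = 98.58
Solving the pair gives M_1 = 61.49 kN·m and M_2 = 53.75 kN·m (hogging).

M_1 = 61.49 kN·m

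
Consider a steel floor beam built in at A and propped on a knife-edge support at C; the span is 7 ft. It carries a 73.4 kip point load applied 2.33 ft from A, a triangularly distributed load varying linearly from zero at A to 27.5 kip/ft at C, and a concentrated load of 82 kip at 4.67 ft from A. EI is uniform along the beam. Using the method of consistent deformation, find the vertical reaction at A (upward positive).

Remove the prop at C; the released (primary) structure is a cantilever built in at A.
Deflection at C on the released cantilever, summing each load's contribution:
  point load 73.4 at a = 2.33: Pa²(3L − a)/(6EI) = 1240/EI
  triangular load, peak 27.5 at the free end: 11w₀L⁴/(120EI) = 6053/EI
  point load 82 at a = 4.67: Pa²(3L − a)/(6EI) = 4867/EI
  δ_0 = 12160/EI
Flexibility coefficient — unit upward force at C: δ_{CC} = L³/(3EI) = 114.3/EI.
Compatibility at C: δ_0 − R_C·δ_{CC} = 0, so R_C = 12160/114.3 = 106.4 kip.
Vertical equilibrium: R_A = ΣP − R_C = 251.7 − 106.4 = 145.3 kip.

R_A = 145.3 kip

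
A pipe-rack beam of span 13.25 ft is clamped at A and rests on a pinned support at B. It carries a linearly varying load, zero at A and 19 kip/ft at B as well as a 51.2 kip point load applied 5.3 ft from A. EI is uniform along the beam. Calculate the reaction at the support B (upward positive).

Take the reaction at B as the redundant and release it; the primary structure is a cantilever fixed at A.
Downward deflection at the released point B due to the loads:
  triangular load, peak 19 at the free end: 11w₀L⁴/(120EI) = 53682/EI
  point load 51.2 at a = 5.3: Pa²(3L − a)/(6EI) = 8258/EI
  δ_0 = 61940/EI
Tip deflection under a unit load at B: L³/(3EI) = 775.4/EI.
The prop prevents deflection at B: R_B = δ_0/δ_{BB} = 61940/775.4 = 79.88 kip.

R_B = 79.88 kip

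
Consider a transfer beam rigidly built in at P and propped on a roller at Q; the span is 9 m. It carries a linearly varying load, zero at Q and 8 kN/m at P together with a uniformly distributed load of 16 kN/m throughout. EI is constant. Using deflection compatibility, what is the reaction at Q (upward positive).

R_Q = 61.2 kN

Take the reaction at Q as the redundant and release it; the primary structure is a cantilever fixed at P.
Deflection at Q on the released cantilever, summing each load's contribution:
  triangular load, peak 8 at the fixed end: w₀L⁴/(30EI) = 1750/EI
  UDL 16: wL⁴/(8EI) = 13122/EI
  δ_0 = 14872/EI
Flexibility coefficient — unit upward force at Q: δ_{QQ} = L³/(3EI) = 243/EI.
The prop prevents deflection at Q: R_Q = δ_0/δ_{QQ} = 14872/243 = 61.2 kN.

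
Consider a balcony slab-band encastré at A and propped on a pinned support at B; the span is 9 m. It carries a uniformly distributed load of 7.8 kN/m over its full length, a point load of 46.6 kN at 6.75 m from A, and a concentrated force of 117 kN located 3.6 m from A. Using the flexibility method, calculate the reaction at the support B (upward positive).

R_B = 80.15 kN

Release the roller at B. Primary structure: cantilever fixed at A.
Downward deflection at the released point B due to the loads:
  UDL 7.8: wL⁴/(8EI) = 6397/EI
  point load 46.6 at a = 6.75: Pa²(3L − a)/(6EI) = 7166/EI
  point load 117 at a = 3.6: Pa²(3L − a)/(6EI) = 5914/EI
  δ_0 = 19476/EI
Flexibility coefficient — unit upward force at B: δ_{BB} = L³/(3EI) = 243/EI.
Compatibility at B: δ_0 − R_B·δ_{BB} = 0, so R_B = 19476/243 = 80.15 kN.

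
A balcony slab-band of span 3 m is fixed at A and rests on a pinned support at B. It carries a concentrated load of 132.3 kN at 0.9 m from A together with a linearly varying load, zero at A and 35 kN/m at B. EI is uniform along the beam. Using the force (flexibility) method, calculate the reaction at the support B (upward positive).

Remove the prop at B; the released (primary) structure is a cantilever built in at A.
Primary-structure tip deflection at B by superposition:
  point load 132.3 at a = 0.9: Pa²(3L − a)/(6EI) = 144.7/EI
  triangular load, peak 35 at the free end: 11w₀L⁴/(120EI) = 259.9/EI
  δ_0 = 404.5/EI
Tip deflection under a unit load at B: L³/(3EI) = 9/EI.
Compatibility at B: δ_0 − R_B·δ_{BB} = 0, so R_B = 404.5/9 = 44.95 kN.

R_B = 44.95 kN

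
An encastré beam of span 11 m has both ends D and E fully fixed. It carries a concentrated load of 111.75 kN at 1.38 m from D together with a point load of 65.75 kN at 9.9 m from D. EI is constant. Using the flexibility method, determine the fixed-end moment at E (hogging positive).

Take the two fixed-end moments M_D, M_E as redundants; the released structure is the simple span DE.
On the primary (simply-supported) span, the end slopes from the loading are:
  at D: point load 111.75 at a = 1.38: Pab(L + b)/(6LEI) = 463.5/EI
  at E: point load 111.75 at a = 1.38: Pab(L + a)/(6LEI) = 278.3/EI
  at D: point load 65.75 at a = 9.9: Pab(L + b)/(6LEI) = 131.3/EI
  at E: point load 65.75 at a = 9.9: Pab(L + a)/(6LEI) = 226.7/EI
  θ_D0 = 594.8/EI,  θ_E0 = 505/EI
Flexibility coefficients: a unit moment at one end gives L/(3EI) there and L/(6EI) at the far end, so f₁₁ = f₂₂ = 3.667/EI and f₁₂ = f₂₁ = 1.833/EI.
Compatibility — zero rotation at each built-in end:
  3.667 M_D + 1.833 M_E = 594.8
  1.833 M_D + 3.667 M_E = 505
Solving the pair gives M_D = 124.5 kN·m and M_E = 75.5 kN·m (hogging).

M_E = 75.5 kN·m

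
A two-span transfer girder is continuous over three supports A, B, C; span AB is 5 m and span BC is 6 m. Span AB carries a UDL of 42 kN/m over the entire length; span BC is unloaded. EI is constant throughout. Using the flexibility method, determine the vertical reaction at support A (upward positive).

Take M_B as the redundant. Released structure: two simple spans AB and BC with a hinge at B.
Discontinuity in slope at B on the released structure — sum the simple-span end rotations:
  span AB: UDL 42: wL³/(24EI) = 218.8/EI
  relative rotation θ_0 = (218.8 + 0)/EI = 218.8/EI
A unit hogging moment at B produces rotation L₁/(3EI) + L₂/(3EI) = 3.667/EI.
Compatibility: M_B·(L₁+L₂)/(3EI) = θ_0, giving M_B = 59.66 kN·m (hogging).
Span AB, ΣM about A with M_B applied at B: R_B^{AB}·5 = 525 + 59.66, so R_B^{AB} = 116.9 kN and R_A = 210 − 116.9 = 93.07 kN.

R_A = 93.07 kN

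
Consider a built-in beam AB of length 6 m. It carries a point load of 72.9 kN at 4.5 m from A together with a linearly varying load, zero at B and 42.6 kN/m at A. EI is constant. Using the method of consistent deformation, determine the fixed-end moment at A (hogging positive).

M_A = 97.18 kN·m

Release both end moments; the primary structure is a simply-supported span AB with redundants M_A and M_B.
Simple-span end rotations at A and B under the given loads:
  at A: point load 72.9 at a = 4.5: Pab(L + b)/(6LEI) = 102.5/EI
  at B: point load 72.9 at a = 4.5: Pab(L + a)/(6LEI) = 143.5/EI
  at A: triangular load, peak 42.6: w₀L³/(45EI) = 204.5/EI
  at B: triangular load, peak 42.6: 7w₀L³/(360EI) = 178.9/EI
  θ_A0 = 307/EI,  θ_B0 = 322.4/EI
Flexibility coefficients: a unit moment at one end gives L/(3EI) there and L/(6EI) at the far end, so f₁₁ = f₂₂ = 2/EI and f₁₂ = f₂₁ = 1/EI.
Compatibility — zero rotation at each built-in end:
  2 M_A + 1 M_B = 307
  1 M_A + 2 M_B = 322.4
Solving the pair gives M_A = 97.18 kN·m and M_B = 112.6 kN·m (hogging).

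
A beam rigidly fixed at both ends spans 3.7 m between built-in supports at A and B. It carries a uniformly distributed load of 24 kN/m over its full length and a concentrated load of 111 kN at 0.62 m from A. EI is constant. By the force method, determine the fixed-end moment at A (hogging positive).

M_A = 75.07 kN·m

Take the two fixed-end moments M_A, M_B as redundants; the released structure is the simple span AB.
On the primary (simply-supported) span, the end slopes from the loading are:
  at A: UDL 24: wL³/(24EI) = 50.65/EI
  at B: UDL 24: wL³/(24EI) = 50.65/EI
  at A: point load 111 at a = 0.62: Pab(L + b)/(6LEI) = 64.74/EI
  at B: point load 111 at a = 0.62: Pab(L + a)/(6LEI) = 41.25/EI
  θ_A0 = 115.4/EI,  θ_B0 = 91.9/EI
Flexibility coefficients: a unit moment at one end gives L/(3EI) there and L/(6EI) at the far end, so f₁₁ = f₂₂ = 1.233/EI and f₁₂ = f₂₁ = 0.6167/EI.
Compatibility — zero rotation at each built-in end:
  1.233 M_A + 0.6167 M_B = 115.4
  0.6167 M_A + 1.233 M_B = 91.9
Solving the pair gives M_A = 75.07 kN·m and M_B = 36.98 kN·m (hogging).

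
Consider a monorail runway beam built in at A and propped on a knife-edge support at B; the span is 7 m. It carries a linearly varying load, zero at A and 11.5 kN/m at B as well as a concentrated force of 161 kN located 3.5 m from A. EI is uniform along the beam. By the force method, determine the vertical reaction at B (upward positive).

Remove the prop at B; the released (primary) structure is a cantilever built in at A.
Downward deflection at the released point B due to the loads:
  triangular load, peak 11.5 at the free end: 11w₀L⁴/(120EI) = 2531/EI
  point load 161 at a = 3.5: Pa²(3L − a)/(6EI) = 5752/EI
  δ_0 = 8283/EI
Flexibility coefficient — unit upward force at B: δ_{BB} = L³/(3EI) = 114.3/EI.
Compatibility at B: δ_0 − R_B·δ_{BB} = 0, so R_B = 8283/114.3 = 72.45 kN.

R_B = 72.45 kN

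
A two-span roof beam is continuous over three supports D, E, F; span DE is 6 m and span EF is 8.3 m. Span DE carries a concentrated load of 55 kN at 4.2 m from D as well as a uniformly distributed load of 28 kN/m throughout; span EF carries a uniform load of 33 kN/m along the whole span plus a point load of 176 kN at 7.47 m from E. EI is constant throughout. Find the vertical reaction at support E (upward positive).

R_E = 358.7 kN

Release continuity at E by inserting a hinge; the redundant is the internal moment M_E. The primary structure is two simply-supported spans DE and EF.
Rotations at E on the released spans (each span's end-slope, ×1/EI):
  span DE: point load 55 at a = 4.2: Pab(L + a)/(6LEI) = 117.8/EI
  span DE: UDL 28: wL³/(24EI) = 252/EI
  span EF: UDL 33: wL³/(24EI) = 786.2/EI
  span EF: point load 176 at a = 7.47: Pab(L + b)/(6LEI) = 200.1/EI
  relative rotation θ_0 = (369.8 + 986.3)/EI = 1356/EI
A unit hogging moment at E produces rotation L₁/(3EI) + L₂/(3EI) = 4.767/EI.
Slope continuity at E: θ_0 = M_E·4.767/EI, so M_E = 1356/4.767 = 284.5 kN·m (hogging).
Span DE, ΣM about D with M_E applied at E: R_E^{DE}·6 = 735 + 284.5, so R_E^{DE} = 169.9 kN and R_D = 223 − 169.9 = 53.08 kN.
Span EF, ΣM about F: R_E^{EF}·8.3 = 1283 + 284.5, so R_E^{EF} = 188.8 kN and R_F = 449.9 − 188.8 = 261.1 kN.
R_E = 169.9 + 188.8 = 358.7 kN.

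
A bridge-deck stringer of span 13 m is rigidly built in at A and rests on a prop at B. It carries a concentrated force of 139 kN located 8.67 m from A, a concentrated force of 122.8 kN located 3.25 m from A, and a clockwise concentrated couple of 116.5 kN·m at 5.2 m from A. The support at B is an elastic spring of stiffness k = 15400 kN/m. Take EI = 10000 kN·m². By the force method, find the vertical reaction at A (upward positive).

R_A = 170.6 kN

Take the reaction at B as the redundant and release it; the primary structure is a cantilever fixed at A.
Deflection at B on the released cantilever, summing each load's contribution:
  point load 139 at a = 8.67: Pa²(3L − a)/(6EI) = 52817/EI
  point load 122.8 at a = 3.25: Pa²(3L − a)/(6EI) = 7728/EI
  clockwise couple 116.5 at a = 5.2: M₀a(2L − a)/(2EI) = 6300/EI
  δ_0 = 66846/EI
Flexibility coefficient — unit upward force at B: δ_{BB} = L³/(3EI) = 732.3/EI.
With EI = 10000 kN·m²: δ_0 = 6.6846 m and δ_{BB} = 0.073233 m/kN.
Compatibility — the spring shortens by R_B/k under the reaction it provides: δ_0 − R_B·δ_{BB} = R_B/k. With 1/k = 0.000065 m/kN, R_B = δ_0 / (δ_{BB} + 1/k) = 6.6846 / (0.073233 + 0.000065) = 91.2 kN.
Vertical equilibrium: R_A = ΣP − R_B = 261.8 − 91.2 = 170.6 kN.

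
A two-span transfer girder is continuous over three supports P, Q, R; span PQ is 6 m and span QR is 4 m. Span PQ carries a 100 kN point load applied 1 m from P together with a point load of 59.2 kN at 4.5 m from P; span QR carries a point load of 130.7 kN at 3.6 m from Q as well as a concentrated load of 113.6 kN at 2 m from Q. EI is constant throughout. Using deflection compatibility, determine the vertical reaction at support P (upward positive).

R_P = 80.04 kN

Take M_Q as the redundant. Released structure: two simple spans PQ and QR with a hinge at Q.
Discontinuity in slope at Q on the released structure — sum the simple-span end rotations:
  span PQ: point load 100 at a = 1: Pab(L + a)/(6LEI) = 97.22/EI
  span PQ: point load 59.2 at a = 4.5: Pab(L + a)/(6LEI) = 116.5/EI
  span QR: point load 130.7 at a = 3.6: Pab(L + b)/(6LEI) = 34.5/EI
  span QR: point load 113.6 at a = 2: Pab(L + b)/(6LEI) = 113.6/EI
  relative rotation θ_0 = (213.8 + 148.1)/EI = 361.9/EI
A unit hogging moment at Q produces rotation L₁/(3EI) + L₂/(3EI) = 3.333/EI.
Compatibility: M_Q·(L₁+L₂)/(3EI) = θ_0, giving M_Q = 108.6 kN·m (hogging).
Span PQ, ΣM about P with M_Q applied at Q: R_Q^{PQ}·6 = 366.4 + 108.6, so R_Q^{PQ} = 79.16 kN and R_P = 159.2 − 79.16 = 80.04 kN.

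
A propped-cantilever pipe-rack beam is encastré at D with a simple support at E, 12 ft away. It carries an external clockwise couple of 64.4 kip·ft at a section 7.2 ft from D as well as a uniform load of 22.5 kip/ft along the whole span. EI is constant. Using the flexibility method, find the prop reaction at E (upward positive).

Choose R_E as the redundant. The primary structure is the cantilever fixed at D.
Free-end deflection of the primary structure under the applied loading (downward +):
  clockwise couple 64.4 at a = 7.2: M₀a(2L − a)/(2EI) = 3895/EI
  UDL 22.5: wL⁴/(8EI) = 58320/EI
  δ_0 = 62215/EI
Flexibility coefficient — unit upward force at E: δ_{EE} = L³/(3EI) = 576/EI.
Compatibility at E: δ_0 − R_E·δ_{EE} = 0, so R_E = 62215/576 = 108 kip.

R_E = 108 kip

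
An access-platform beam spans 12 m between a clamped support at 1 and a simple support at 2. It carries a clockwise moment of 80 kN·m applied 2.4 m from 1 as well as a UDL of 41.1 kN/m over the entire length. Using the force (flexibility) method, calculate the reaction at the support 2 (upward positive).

Remove the prop at 2; the released (primary) structure is a cantilever built in at 1.
Deflection at 2 on the released cantilever, summing each load's contribution:
  clockwise couple 80 at a = 2.4: M₀a(2L − a)/(2EI) = 2074/EI
  UDL 41.1: wL⁴/(8EI) = 106531/EI
  δ_0 = 108605/EI
Tip deflection under a unit load at 2: L³/(3EI) = 576/EI.
Compatibility at 2: δ_0 − R_2·δ_{22} = 0, so R_2 = 108605/576 = 188.6 kN.

R_2 = 188.6 kN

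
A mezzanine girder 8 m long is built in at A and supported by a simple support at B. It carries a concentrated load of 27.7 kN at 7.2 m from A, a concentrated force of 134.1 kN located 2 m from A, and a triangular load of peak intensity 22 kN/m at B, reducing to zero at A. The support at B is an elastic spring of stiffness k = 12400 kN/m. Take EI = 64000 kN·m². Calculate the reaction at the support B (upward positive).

Take the reaction at B as the redundant and release it; the primary structure is a cantilever fixed at A.
Downward deflection at the released point B due to the loads:
  point load 27.7 at a = 7.2: Pa²(3L − a)/(6EI) = 4021/EI
  point load 134.1 at a = 2: Pa²(3L − a)/(6EI) = 1967/EI
  triangular load, peak 22 at the free end: 11w₀L⁴/(120EI) = 8260/EI
  δ_0 = 14248/EI
Tip deflection under a unit load at B: L³/(3EI) = 170.7/EI.
With EI = 64000 kN·m²: δ_0 = 0.22262 m and δ_{BB} = 0.002667 m/kN.
Compatibility — the spring shortens by R_B/k under the reaction it provides: δ_0 − R_B·δ_{BB} = R_B/k. With 1/k = 0.000081 m/kN, R_B = δ_0 / (δ_{BB} + 1/k) = 0.22262 / (0.002667 + 0.000081) = 81.03 kN.

R_B = 81.03 kN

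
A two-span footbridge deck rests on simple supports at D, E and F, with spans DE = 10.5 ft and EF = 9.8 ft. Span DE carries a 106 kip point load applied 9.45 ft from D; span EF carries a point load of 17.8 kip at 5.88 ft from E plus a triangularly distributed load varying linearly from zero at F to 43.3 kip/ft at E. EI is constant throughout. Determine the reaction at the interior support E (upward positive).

Release continuity at E by inserting a hinge; the redundant is the internal moment M_E. The primary structure is two simply-supported spans DE and EF.
Discontinuity in slope at E on the released structure — sum the simple-span end rotations:
  span DE: point load 106 at a = 9.45: Pab(L + a)/(6LEI) = 333.1/EI
  span EF: point load 17.8 at a = 5.88: Pab(L + b)/(6LEI) = 95.73/EI
  span EF: triangular load, peak 43.3: w₀L³/(45EI) = 905.6/EI
  relative rotation θ_0 = (333.1 + 1001)/EI = 1334/EI
A unit hogging moment at E produces rotation L₁/(3EI) + L₂/(3EI) = 6.767/EI.
Compatibility: M_E·(L₁+L₂)/(3EI) = θ_0, giving M_E = 197.2 kip·ft (hogging).
Span DE, ΣM about D with M_E applied at E: R_E^{DE}·10.5 = 1002 + 197.2, so R_E^{DE} = 114.2 kip and R_D = 106 − 114.2 = -8.182 kip.
Span EF, ΣM about F: R_E^{EF}·9.8 = 1456 + 197.2, so R_E^{EF} = 168.7 kip and R_F = 230 − 168.7 = 61.28 kip.
R_E = 114.2 + 168.7 = 282.9 kip.

R_E = 282.9 kip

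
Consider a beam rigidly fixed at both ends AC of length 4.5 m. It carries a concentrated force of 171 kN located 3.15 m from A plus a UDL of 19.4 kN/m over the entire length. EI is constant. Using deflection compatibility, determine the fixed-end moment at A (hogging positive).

Release both end moments; the primary structure is a simply-supported span AC with redundants M_A and M_C.
On the primary (simply-supported) span, the end slopes from the loading are:
  at A: point load 171 at a = 3.15: Pab(L + b)/(6LEI) = 157.6/EI
  at C: point load 171 at a = 3.15: Pab(L + a)/(6LEI) = 206/EI
  at A: UDL 19.4: wL³/(24EI) = 73.66/EI
  at C: UDL 19.4: wL³/(24EI) = 73.66/EI
  θ_A0 = 231.2/EI,  θ_C0 = 279.7/EI
Flexibility coefficients: a unit moment at one end gives L/(3EI) there and L/(6EI) at the far end, so f₁₁ = f₂₂ = 1.5/EI and f₁₂ = f₂₁ = 0.75/EI.
Compatibility — zero rotation at each built-in end:
  1.5 M_A + 0.75 M_C = 231.2
  0.75 M_A + 1.5 M_C = 279.7
Solving the pair gives M_A = 81.22 kN·m and M_C = 145.9 kN·m (hogging).

M_A = 81.22 kN·m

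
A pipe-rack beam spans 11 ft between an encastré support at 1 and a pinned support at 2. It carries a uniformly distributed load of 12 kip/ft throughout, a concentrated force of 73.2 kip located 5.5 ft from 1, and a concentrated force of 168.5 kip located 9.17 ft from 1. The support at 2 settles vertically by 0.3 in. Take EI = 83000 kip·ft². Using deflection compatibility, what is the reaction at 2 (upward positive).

Take the reaction at 2 as the redundant and release it; the primary structure is a cantilever fixed at 1.
Downward deflection at the released point 2 due to the loads:
  UDL 12: wL⁴/(8EI) = 21962/EI
  point load 73.2 at a = 5.5: Pa²(3L − a)/(6EI) = 10149/EI
  point load 168.5 at a = 9.17: Pa²(3L − a)/(6EI) = 56274/EI
  δ_0 = 88385/EI
Flexibility coefficient — unit upward force at 2: δ_{22} = L³/(3EI) = 443.7/EI.
With EI = 83000 kip·ft²: δ_0 = 1.0649 ft and δ_{22} = 0.005345 ft/kip.
Compatibility — the beam at 2 must follow the support down by 0.025 ft: δ_0 − R_2·δ_{22} = 0.025, so R_2 = (1.0649 − 0.025)/0.005345 = 194.5 kip.

R_2 = 194.5 kip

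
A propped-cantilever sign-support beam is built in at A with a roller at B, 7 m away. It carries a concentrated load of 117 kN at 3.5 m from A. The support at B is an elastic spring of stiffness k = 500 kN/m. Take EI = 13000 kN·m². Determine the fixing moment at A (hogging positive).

M_A = 201 kN·m

Choose R_B as the redundant. The primary structure is the cantilever fixed at A.
Free-end deflection of the primary structure under the applied loading (downward +):
  point load 117 at a = 3.5: Pa²(3L − a)/(6EI) = 4180/EI
Flexibility coefficient — unit upward force at B: δ_{BB} = L³/(3EI) = 114.3/EI.
With EI = 13000 kN·m²: δ_0 = 0.32156 m and δ_{BB} = 0.008795 m/kN.
Compatibility — the spring shortens by R_B/k under the reaction it provides: δ_0 − R_B·δ_{BB} = R_B/k. With 1/k = 0.002 m/kN, R_B = δ_0 / (δ_{BB} + 1/k) = 0.32156 / (0.008795 + 0.002) = 29.79 kN.
Moment equilibrium about A: M_A = Σ(load moments about A) − R_B·L = 409.5 − 29.79×7 = 201 kN·m.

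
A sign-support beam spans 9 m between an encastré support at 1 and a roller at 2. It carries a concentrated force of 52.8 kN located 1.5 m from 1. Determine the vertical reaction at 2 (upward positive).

R_2 = 2.078 kN

Remove the prop at 2; the released (primary) structure is a cantilever built in at 1.
Primary-structure tip deflection at 2 by superposition:
  point load 52.8 at a = 1.5: Pa²(3L − a)/(6EI) = 504.9/EI
Flexibility coefficient — unit upward force at 2: δ_{22} = L³/(3EI) = 243/EI.
Compatibility at 2: δ_0 − R_2·δ_{22} = 0, so R_2 = 504.9/243 = 2.078 kN.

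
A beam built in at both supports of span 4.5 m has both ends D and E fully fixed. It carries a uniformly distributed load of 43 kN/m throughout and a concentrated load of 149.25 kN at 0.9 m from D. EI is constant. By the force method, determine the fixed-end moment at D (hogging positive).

Take the two fixed-end moments M_D, M_E as redundants; the released structure is the simple span DE.
On the primary (simply-supported) span, the end slopes from the loading are:
  at D: UDL 43: wL³/(24EI) = 163.3/EI
  at E: UDL 43: wL³/(24EI) = 163.3/EI
  at D: point load 149.25 at a = 0.9: Pab(L + b)/(6LEI) = 145.1/EI
  at E: point load 149.25 at a = 0.9: Pab(L + a)/(6LEI) = 96.71/EI
  θ_D0 = 308.3/EI,  θ_E0 = 260/EI
Flexibility coefficients: a unit moment at one end gives L/(3EI) there and L/(6EI) at the far end, so f₁₁ = f₂₂ = 1.5/EI and f₁₂ = f₂₁ = 0.75/EI.
Compatibility — zero rotation at each built-in end:
  1.5 M_D + 0.75 M_E = 308.3
  0.75 M_D + 1.5 M_E = 260
Solving the pair gives M_D = 158.5 kN·m and M_E = 94.05 kN·m (hogging).

M_D = 158.5 kN·m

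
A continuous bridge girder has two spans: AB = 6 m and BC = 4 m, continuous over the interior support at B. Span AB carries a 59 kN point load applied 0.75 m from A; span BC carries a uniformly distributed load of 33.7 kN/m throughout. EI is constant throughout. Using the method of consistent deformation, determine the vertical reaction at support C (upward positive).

R_C = 57.39 kN

Insert a hinge at B; M_B is the redundant, and each span becomes simply supported.
Discontinuity in slope at B on the released structure — sum the simple-span end rotations:
  span AB: point load 59 at a = 0.75: Pab(L + a)/(6LEI) = 43.56/EI
  span BC: UDL 33.7: wL³/(24EI) = 89.87/EI
  relative rotation θ_0 = (43.56 + 89.87)/EI = 133.4/EI
A unit hogging moment at B produces rotation L₁/(3EI) + L₂/(3EI) = 3.333/EI.
Compatibility: M_B·(L₁+L₂)/(3EI) = θ_0, giving M_B = 40.03 kN·m (hogging).
Span BC, ΣM about C: R_B^{BC}·4 = 269.6 + 40.03, so R_B^{BC} = 77.41 kN and R_C = 134.8 − 77.41 = 57.39 kN.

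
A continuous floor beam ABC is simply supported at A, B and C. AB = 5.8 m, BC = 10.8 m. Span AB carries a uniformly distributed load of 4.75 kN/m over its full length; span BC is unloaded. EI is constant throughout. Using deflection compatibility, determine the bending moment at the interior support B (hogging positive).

M_B = 6.979 kN·m

Take M_B as the redundant. Released structure: two simple spans AB and BC with a hinge at B.
Discontinuity in slope at B on the released structure — sum the simple-span end rotations:
  span AB: UDL 4.75: wL³/(24EI) = 38.62/EI
  relative rotation θ_0 = (38.62 + 0)/EI = 38.62/EI
A unit hogging moment at B produces rotation L₁/(3EI) + L₂/(3EI) = 5.533/EI.
Compatibility: M_B·(L₁+L₂)/(3EI) = θ_0, giving M_B = 6.979 kN·m (hogging).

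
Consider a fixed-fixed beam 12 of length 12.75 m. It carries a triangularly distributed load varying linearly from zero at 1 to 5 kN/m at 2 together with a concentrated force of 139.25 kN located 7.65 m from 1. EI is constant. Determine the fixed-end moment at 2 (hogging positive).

M_2 = 296.3 kN·m

Release both end moments; the primary structure is a simply-supported span 12 with redundants M_1 and M_2.
On the primary (simply-supported) span, the end slopes from the loading are:
  at 1: triangular load, peak 5: 7w₀L³/(360EI) = 201.5/EI
  at 2: triangular load, peak 5: w₀L³/(45EI) = 230.3/EI
  at 1: point load 139.25 at a = 7.65: Pab(L + b)/(6LEI) = 1268/EI
  at 2: point load 139.25 at a = 7.65: Pab(L + a)/(6LEI) = 1449/EI
  θ_10 = 1469/EI,  θ_20 = 1679/EI
Flexibility coefficients: a unit moment at one end gives L/(3EI) there and L/(6EI) at the far end, so f₁₁ = f₂₂ = 4.25/EI and f₁₂ = f₂₁ = 2.125/EI.
Compatibility — zero rotation at each built-in end:
  4.25 M_1 + 2.125 M_2 = 1469
  2.125 M_1 + 4.25 M_2 = 1679
Solving the pair gives M_1 = 197.5 kN·m and M_2 = 296.3 kN·m (hogging).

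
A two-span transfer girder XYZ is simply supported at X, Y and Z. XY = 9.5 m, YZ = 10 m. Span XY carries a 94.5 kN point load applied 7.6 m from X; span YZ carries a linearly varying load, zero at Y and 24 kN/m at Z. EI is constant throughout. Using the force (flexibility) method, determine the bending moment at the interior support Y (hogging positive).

M_Y = 134.8 kN·m

Release continuity at Y by inserting a hinge; the redundant is the internal moment M_Y. The primary structure is two simply-supported spans XY and YZ.
Rotations at Y on the released spans (each span's end-slope, ×1/EI):
  span XY: point load 94.5 at a = 7.6: Pab(L + a)/(6LEI) = 409.4/EI
  span YZ: triangular load, peak 24: 7w₀L³/(360EI) = 466.7/EI
  relative rotation θ_0 = (409.4 + 466.7)/EI = 876/EI
A unit hogging moment at Y produces rotation L₁/(3EI) + L₂/(3EI) = 6.5/EI.
Slope continuity at Y: θ_0 = M_Y·6.5/EI, so M_Y = 876/6.5 = 134.8 kN·m (hogging).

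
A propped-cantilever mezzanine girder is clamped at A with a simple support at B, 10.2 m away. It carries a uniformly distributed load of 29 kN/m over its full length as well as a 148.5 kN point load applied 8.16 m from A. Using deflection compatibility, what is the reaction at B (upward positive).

R_B = 215.5 kN

Choose R_B as the redundant. The primary structure is the cantilever fixed at A.
Primary-structure tip deflection at B by superposition:
  UDL 29: wL⁴/(8EI) = 39238/EI
  point load 148.5 at a = 8.16: Pa²(3L − a)/(6EI) = 36981/EI
  δ_0 = 76219/EI
Tip deflection under a unit load at B: L³/(3EI) = 353.7/EI.
The prop prevents deflection at B: R_B = δ_0/δ_{BB} = 76219/353.7 = 215.5 kN.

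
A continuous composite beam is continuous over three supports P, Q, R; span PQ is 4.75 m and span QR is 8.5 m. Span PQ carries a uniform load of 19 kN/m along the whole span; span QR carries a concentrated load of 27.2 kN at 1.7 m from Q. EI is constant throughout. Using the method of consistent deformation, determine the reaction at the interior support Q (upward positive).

R_Q = 80.2 kN

Release continuity at Q by inserting a hinge; the redundant is the internal moment M_Q. The primary structure is two simply-supported spans PQ and QR.
Discontinuity in slope at Q on the released structure — sum the simple-span end rotations:
  span PQ: UDL 19: wL³/(24EI) = 84.84/EI
  span QR: point load 27.2 at a = 1.7: Pab(L + b)/(6LEI) = 94.33/EI
  relative rotation θ_0 = (84.84 + 94.33)/EI = 179.2/EI
A unit hogging moment at Q produces rotation L₁/(3EI) + L₂/(3EI) = 4.417/EI.
Slope continuity at Q: θ_0 = M_Q·4.417/EI, so M_Q = 179.2/4.417 = 40.57 kN·m (hogging).
Span PQ, ΣM about P with M_Q applied at Q: R_Q^{PQ}·4.75 = 214.3 + 40.57, so R_Q^{PQ} = 53.67 kN and R_P = 90.25 − 53.67 = 36.58 kN.
Span QR, ΣM about R: R_Q^{QR}·8.5 = 185 + 40.57, so R_Q^{QR} = 26.53 kN and R_R = 27.2 − 26.53 = 0.6673 kN.
R_Q = 53.67 + 26.53 = 80.2 kN.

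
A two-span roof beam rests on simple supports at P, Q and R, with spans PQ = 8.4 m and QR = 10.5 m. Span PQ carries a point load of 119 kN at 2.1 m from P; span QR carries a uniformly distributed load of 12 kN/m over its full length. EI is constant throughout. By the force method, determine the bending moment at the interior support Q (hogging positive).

M_Q = 143.9 kN·m

Insert a hinge at Q; M_Q is the redundant, and each span becomes simply supported.
End slopes at the hinge Q, treating each span as simply supported:
  span PQ: point load 119 at a = 2.1: Pab(L + a)/(6LEI) = 328/EI
  span QR: UDL 12: wL³/(24EI) = 578.8/EI
  relative rotation θ_0 = (328 + 578.8)/EI = 906.8/EI
A unit hogging moment at Q produces rotation L₁/(3EI) + L₂/(3EI) = 6.3/EI.
Compatibility: M_Q·(L₁+L₂)/(3EI) = θ_0, giving M_Q = 143.9 kN·m (hogging).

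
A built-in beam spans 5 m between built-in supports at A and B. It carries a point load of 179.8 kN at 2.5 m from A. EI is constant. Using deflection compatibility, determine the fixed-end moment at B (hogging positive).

M_B = 112.4 kN·m

Release both end moments; the primary structure is a simply-supported span AB with redundants M_A and M_B.
On the primary (simply-supported) span, the end slopes from the loading are:
  at A: point load 179.8 at a = 2.5: Pab(L + b)/(6LEI) = 280.9/EI
  at B: point load 179.8 at a = 2.5: Pab(L + a)/(6LEI) = 280.9/EI
  θ_A0 = 280.9/EI,  θ_B0 = 280.9/EI
Flexibility coefficients: a unit moment at one end gives L/(3EI) there and L/(6EI) at the far end, so f₁₁ = f₂₂ = 1.667/EI and f₁₂ = f₂₁ = 0.8333/EI.
Compatibility — zero rotation at each built-in end:
  1.667 M_A + 0.8333 M_B = 280.9
  0.8333 M_A + 1.667 M_B = 280.9
Solving the pair gives M_A = 112.4 kN·m and M_B = 112.4 kN·m (hogging).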